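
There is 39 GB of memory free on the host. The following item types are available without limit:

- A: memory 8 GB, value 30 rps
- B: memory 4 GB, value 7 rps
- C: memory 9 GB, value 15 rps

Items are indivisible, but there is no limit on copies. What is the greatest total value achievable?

Best value-per-unit is A at 30/8; filling with it alone gives 4×30 = 120.
Optimal mix: 4×A + 1×B → memory 36, value 127.

127 rps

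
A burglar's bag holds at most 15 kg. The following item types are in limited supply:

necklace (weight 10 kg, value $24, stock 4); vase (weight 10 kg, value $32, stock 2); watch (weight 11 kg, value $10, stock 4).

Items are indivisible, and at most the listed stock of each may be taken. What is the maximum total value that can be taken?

Best selections within weight 15 and stock limits:
- 1×vase: weight 10, value 32
- 1×necklace: weight 10, value 24
- 1×watch: weight 11, value 10
Best: $32.

$32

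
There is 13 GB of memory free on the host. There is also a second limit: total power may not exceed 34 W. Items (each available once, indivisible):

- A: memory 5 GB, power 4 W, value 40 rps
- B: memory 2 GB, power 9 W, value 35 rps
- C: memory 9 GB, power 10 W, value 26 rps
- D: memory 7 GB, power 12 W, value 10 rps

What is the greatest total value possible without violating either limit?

75 rps

Feasible sets respecting both limits:
- A+B: memory 7, power 13, value 75
- B+C: memory 11, power 19, value 61
- A+D: memory 12, power 16, value 50
Best: 75 rps.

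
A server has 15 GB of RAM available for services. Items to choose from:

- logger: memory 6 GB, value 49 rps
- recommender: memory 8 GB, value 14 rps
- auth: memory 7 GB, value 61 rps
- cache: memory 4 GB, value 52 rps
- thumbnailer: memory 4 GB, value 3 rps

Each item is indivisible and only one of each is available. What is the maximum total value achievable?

116 rps

Check high-value combinations within 15 GB:
- auth+cache+thumbnailer: memory 7+4+4=15, value 61+52+3=116
- auth+cache: memory 7+4=11, value 61+52=113
- logger+auth: memory 6+7=13, value 49+61=110
- logger+cache+thumbnailer: memory 6+4+4=14, value 49+52+3=104
- logger+cache: memory 6+4=10, value 49+52=101
Best: 116 rps.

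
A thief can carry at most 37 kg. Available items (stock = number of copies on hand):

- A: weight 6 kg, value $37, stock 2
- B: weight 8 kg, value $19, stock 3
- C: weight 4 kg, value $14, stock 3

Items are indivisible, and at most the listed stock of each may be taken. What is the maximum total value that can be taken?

Best selections within weight 37 and stock limits:
- 2×A + 2×B + 2×C: weight 36, value 140
- 2×A + 1×B + 3×C: weight 32, value 135
Best: $140.

$140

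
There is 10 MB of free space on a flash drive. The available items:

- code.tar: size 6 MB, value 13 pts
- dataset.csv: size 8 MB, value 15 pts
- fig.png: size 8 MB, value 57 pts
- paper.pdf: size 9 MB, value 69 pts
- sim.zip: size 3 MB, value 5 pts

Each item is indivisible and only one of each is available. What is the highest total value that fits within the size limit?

69 pts

Check high-value combinations within 10 MB:
- paper.pdf: size 9, value 69
- fig.png: size 8, value 57
- code.tar+sim.zip: size 6+3=9, value 13+5=18
- dataset.csv: size 8, value 15
Best: 69 pts.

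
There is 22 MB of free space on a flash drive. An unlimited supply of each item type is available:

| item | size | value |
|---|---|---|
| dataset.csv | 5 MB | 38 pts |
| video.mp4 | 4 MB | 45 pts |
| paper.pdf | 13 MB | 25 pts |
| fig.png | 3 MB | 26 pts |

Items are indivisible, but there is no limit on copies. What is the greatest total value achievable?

Best value-per-unit is video.mp4 at 45/4; filling with it alone gives 5×45 = 225.
Optimal mix: 4×video.mp4 + 2×fig.png → size 22, value 232.

232 pts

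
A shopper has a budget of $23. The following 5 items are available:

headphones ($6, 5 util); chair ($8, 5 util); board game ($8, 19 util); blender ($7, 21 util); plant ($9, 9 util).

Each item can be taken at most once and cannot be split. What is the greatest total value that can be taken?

45 util

Check high-value combinations within $23:
- headphones+board game+blender: cost 6+8+7=21, value 5+19+21=45
- chair+board game+blender: cost 8+8+7=23, value 5+19+21=45
- board game+blender: cost 8+7=15, value 19+21=40
- headphones+blender+plant: cost 6+7+9=22, value 5+21+9=35
Best: 45 util.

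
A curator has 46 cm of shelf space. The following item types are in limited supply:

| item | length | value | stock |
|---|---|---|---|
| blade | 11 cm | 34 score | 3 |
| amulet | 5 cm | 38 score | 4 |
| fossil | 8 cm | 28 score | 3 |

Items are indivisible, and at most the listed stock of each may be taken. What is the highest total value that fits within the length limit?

Top feasible selections:
- 4×amulet + 3×fossil: length 44, value 236
- 2×blade + 4×amulet: length 42, value 220
- 1×blade + 4×amulet + 1×fossil: length 39, value 214
Best: 236 score.

236 score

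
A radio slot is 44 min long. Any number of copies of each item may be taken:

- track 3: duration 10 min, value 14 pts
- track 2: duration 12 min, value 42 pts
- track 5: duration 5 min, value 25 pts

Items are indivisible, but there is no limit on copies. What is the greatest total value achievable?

Best value-per-unit is track 5 at 25/5, and filling with it alone uses duration 8×5=40. No mix of the others beats 8×25 = 200.

200 pts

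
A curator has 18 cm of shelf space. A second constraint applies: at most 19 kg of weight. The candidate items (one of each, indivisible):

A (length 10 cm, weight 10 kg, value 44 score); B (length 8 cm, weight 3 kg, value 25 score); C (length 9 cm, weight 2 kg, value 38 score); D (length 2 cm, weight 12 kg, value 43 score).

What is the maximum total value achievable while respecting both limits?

Feasible sets respecting both limits:
- C+D: length 11, weight 14, value 81
- A+B: length 18, weight 13, value 69
- B+D: length 10, weight 15, value 68
- B+C: length 17, weight 5, value 63
Best: 81 score.

81 score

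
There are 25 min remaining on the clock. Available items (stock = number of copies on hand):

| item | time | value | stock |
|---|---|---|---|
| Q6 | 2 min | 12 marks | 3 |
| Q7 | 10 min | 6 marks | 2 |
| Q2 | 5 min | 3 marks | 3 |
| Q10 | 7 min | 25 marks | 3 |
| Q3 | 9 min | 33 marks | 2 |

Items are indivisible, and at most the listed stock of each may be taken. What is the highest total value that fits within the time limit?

Top feasible selections:
- 3×Q6 + 2×Q3: time 24, value 102
- 2×Q6 + 3×Q10: time 25, value 99
Best: 102 marks.

102 marks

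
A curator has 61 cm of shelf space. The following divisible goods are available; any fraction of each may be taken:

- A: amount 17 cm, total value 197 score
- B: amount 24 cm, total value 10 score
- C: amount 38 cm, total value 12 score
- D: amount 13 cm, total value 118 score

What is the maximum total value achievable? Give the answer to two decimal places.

327.21

Take in order of value per unit:
- A (197/17 per unit): all 17 → value 197, running total 197.00
- D (118/13 per unit): all 13 → value 118, running total 315.00
- B (10/24 per unit): all 24 → value 10, running total 325.00
- C (12/38 per unit): 7 of 38 → value 7×12/38 = 2.2105, running total 327.21
Total 327.21.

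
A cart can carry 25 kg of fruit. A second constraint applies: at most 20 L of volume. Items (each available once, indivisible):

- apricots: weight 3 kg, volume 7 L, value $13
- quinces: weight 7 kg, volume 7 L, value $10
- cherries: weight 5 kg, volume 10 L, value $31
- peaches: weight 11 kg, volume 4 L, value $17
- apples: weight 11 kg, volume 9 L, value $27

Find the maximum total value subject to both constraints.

$58

Feasible sets respecting both limits:
- cherries+apples: weight 16, volume 19, value 58
- apricots+peaches+apples: weight 25, volume 20, value 57
- cherries+peaches: weight 16, volume 14, value 48
- apricots+cherries: weight 8, volume 17, value 44
Best: $58.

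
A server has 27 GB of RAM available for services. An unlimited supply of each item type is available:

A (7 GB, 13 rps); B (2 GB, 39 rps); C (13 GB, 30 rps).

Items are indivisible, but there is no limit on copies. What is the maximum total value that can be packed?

507 rps

Best value-per-unit is B at 39/2, and filling with it alone uses memory 13×2=26. No mix of the others beats 13×39 = 507.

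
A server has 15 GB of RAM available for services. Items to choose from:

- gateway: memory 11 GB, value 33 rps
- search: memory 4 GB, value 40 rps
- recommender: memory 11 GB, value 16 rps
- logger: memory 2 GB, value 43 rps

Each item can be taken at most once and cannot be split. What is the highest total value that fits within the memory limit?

83 rps

Check high-value combinations within 15 GB:
- search+logger: memory 4+2=6, value 40+43=83
- gateway+logger: memory 11+2=13, value 33+43=76
- gateway+search: memory 11+4=15, value 33+40=73
Best: 83 rps.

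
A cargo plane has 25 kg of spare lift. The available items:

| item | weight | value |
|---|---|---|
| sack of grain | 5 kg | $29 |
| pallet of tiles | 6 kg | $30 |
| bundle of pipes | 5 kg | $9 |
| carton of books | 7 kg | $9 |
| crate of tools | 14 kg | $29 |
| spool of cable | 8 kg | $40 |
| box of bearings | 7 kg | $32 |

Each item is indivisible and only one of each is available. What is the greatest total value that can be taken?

$110

Check high-value combinations within 25 kg:
- sack of grain+bundle of pipes+spool of cable+box of bearings: weight 5+5+8+7=25, value 29+9+40+32=110
- sack of grain+pallet of tiles+bundle of pipes+spool of cable: weight 5+6+5+8=24, value 29+30+9+40=108
- pallet of tiles+spool of cable+box of bearings: weight 6+8+7=21, value 30+40+32=102
- sack of grain+spool of cable+box of bearings: weight 5+8+7=20, value 29+40+32=101
Best: $110.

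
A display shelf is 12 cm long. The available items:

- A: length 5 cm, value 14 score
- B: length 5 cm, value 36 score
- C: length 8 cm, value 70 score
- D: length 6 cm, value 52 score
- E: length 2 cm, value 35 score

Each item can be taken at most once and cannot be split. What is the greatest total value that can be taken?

105 score

Check high-value combinations within 12 cm:
- C+E: length 8+2=10, value 70+35=105
- B+D: length 5+6=11, value 36+52=88
- D+E: length 6+2=8, value 52+35=87
- A+B+E: length 5+5+2=12, value 14+36+35=85
- B+E: length 5+2=7, value 36+35=71
Best: 105 score.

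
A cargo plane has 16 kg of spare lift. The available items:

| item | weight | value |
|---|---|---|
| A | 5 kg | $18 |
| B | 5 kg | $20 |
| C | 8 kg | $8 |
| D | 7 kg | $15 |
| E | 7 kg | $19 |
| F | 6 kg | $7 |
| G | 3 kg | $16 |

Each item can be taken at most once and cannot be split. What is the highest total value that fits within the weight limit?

$55

Check high-value combinations within 16 kg:
- B+E+G: weight 5+7+3=15, value 20+19+16=55
- A+B+G: weight 5+5+3=13, value 18+20+16=54
- A+E+G: weight 5+7+3=15, value 18+19+16=53
- B+D+G: weight 5+7+3=15, value 20+15+16=51
- A+D+G: weight 5+7+3=15, value 18+15+16=49
Best: $55.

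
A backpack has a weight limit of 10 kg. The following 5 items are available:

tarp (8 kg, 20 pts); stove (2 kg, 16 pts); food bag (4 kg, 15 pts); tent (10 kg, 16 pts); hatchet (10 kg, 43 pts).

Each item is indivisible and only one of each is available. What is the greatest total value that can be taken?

43 pts

Check high-value combinations within 10 kg:
- hatchet: weight 10, value 43
- tarp+stove: weight 8+2=10, value 20+16=36
- stove+food bag: weight 2+4=6, value 16+15=31
- tarp: weight 8, value 20
Best: 43 pts.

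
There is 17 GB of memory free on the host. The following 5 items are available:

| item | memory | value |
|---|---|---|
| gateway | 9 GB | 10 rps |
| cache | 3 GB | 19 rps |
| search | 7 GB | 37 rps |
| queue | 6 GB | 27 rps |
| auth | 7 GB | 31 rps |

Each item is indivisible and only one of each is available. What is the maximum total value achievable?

This is a 0/1 knapsack; check combinations near the capacity.
- cache+search+auth: memory 3+7+7=17, value 19+37+31=87
- cache+search+queue: memory 3+7+6=16, value 19+37+27=83
- cache+queue+auth: memory 3+6+7=16, value 19+27+31=77
Best: 87 rps.

87 rps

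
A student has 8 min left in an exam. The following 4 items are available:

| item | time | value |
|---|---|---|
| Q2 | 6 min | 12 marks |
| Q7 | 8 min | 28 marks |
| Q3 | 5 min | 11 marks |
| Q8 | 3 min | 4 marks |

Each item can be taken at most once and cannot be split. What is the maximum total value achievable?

28 marks

This is a 0/1 knapsack; check combinations near the capacity.
- Q7: time 8, value 28
- Q3+Q8: time 5+3=8, value 11+4=15
- Q2: time 6, value 12
- Q3: time 5, value 11
Best: 28 marks.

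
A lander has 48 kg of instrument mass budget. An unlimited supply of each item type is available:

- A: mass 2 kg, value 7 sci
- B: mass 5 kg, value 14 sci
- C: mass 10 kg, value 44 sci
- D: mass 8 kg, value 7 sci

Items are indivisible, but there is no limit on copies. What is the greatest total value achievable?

Best value-per-unit is C at 44/10; filling with it alone gives 4×44 = 176.
Optimal mix: 4×A + 4×C → mass 48, value 204.

204 sci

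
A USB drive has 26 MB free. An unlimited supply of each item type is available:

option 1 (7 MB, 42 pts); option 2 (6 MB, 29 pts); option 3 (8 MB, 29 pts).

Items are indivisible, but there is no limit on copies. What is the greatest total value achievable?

Best value-per-unit is option 1 at 42/7; filling with it alone gives 3×42 = 126.
Optimal mix: 2×option 1 + 2×option 2 → size 26, value 142.

142 pts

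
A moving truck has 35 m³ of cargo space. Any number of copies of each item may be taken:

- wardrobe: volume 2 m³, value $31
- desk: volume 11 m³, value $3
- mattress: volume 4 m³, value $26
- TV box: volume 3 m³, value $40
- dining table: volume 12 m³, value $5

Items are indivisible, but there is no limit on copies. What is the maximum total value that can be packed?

$536

Best value-per-unit is wardrobe at 31/2; filling with it alone gives 17×31 = 527.
Optimal mix: 16×wardrobe + 1×TV box → volume 35, value 536.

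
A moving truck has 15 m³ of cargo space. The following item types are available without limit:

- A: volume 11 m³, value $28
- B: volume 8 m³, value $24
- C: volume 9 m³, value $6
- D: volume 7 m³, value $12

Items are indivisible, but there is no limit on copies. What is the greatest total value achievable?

Best value-per-unit is B at 24/8; filling with it alone gives 1×24 = 24.
Optimal mix: 1×B + 1×D → volume 15, value 36.

$36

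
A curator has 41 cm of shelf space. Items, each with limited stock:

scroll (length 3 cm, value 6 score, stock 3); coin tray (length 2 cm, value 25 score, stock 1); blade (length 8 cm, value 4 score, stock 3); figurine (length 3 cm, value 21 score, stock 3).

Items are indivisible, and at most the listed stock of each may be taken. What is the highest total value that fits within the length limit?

114 score

Top feasible selections:
- 3×scroll + 1×coin tray + 2×blade + 3×figurine: length 36, value 114
- 2×scroll + 1×coin tray + 3×blade + 3×figurine: length 41, value 112
- 3×scroll + 1×coin tray + 1×blade + 3×figurine: length 28, value 110
- 2×scroll + 1×coin tray + 2×blade + 3×figurine: length 33, value 108
Best: 114 score.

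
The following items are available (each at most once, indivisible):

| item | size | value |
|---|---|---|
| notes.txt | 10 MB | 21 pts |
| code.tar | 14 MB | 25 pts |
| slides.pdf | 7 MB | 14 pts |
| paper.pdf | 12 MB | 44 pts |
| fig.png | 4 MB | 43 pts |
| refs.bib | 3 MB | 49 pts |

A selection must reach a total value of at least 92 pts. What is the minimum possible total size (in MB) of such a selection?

Subsets with value ≥ 92, sorted by total size:
- fig.png+refs.bib: size 7, value 92
- slides.pdf+fig.png+refs.bib: size 14, value 106
- paper.pdf+refs.bib: size 15, value 93
Minimum size: 7 MB.

7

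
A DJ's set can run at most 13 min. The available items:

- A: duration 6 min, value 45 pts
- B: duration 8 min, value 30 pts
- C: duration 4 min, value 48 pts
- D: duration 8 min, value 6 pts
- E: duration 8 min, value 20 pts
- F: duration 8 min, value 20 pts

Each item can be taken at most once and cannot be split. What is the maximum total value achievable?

This is a 0/1 knapsack; check combinations near the capacity.
- A+C: duration 6+4=10, value 45+48=93
- B+C: duration 8+4=12, value 30+48=78
- C+E: duration 4+8=12, value 48+20=68
- C+F: duration 4+8=12, value 48+20=68
- C+D: duration 4+8=12, value 48+6=54
Best: 93 pts.

93 pts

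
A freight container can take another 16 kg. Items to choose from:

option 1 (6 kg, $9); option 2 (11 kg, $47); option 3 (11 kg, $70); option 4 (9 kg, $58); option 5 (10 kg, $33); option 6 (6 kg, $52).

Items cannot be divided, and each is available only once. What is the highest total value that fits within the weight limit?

$110

Check high-value combinations within 16 kg:
- option 4+option 6: weight 9+6=15, value 58+52=110
- option 5+option 6: weight 10+6=16, value 33+52=85
- option 3: weight 11, value 70
- option 1+option 4: weight 6+9=15, value 9+58=67
- option 1+option 6: weight 6+6=12, value 9+52=61
Best: $110.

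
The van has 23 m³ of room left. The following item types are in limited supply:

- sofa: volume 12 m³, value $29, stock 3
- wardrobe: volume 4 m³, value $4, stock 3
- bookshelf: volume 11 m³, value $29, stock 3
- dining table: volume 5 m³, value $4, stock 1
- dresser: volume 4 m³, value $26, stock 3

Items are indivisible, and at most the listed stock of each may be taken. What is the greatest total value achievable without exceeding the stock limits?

$107

Top feasible selections:
- 1×bookshelf + 3×dresser: volume 23, value 107
- 2×wardrobe + 3×dresser: volume 20, value 86
Best: $107.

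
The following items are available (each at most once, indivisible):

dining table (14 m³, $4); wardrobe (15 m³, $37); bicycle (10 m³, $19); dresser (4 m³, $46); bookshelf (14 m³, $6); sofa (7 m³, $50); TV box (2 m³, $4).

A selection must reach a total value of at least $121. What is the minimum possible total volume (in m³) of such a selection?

Subsets with value ≥ 121, sorted by total volume:
- wardrobe+dresser+sofa: volume 26, value 133
- wardrobe+dresser+sofa+TV box: volume 28, value 137
Minimum volume: 26 m³.

26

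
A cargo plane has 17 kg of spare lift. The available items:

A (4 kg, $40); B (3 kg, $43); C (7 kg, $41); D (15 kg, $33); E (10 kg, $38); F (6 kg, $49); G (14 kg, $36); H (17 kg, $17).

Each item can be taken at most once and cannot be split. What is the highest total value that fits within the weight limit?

$133

This is a 0/1 knapsack; check combinations near the capacity.
- B+C+F: weight 3+7+6=16, value 43+41+49=133
- A+B+F: weight 4+3+6=13, value 40+43+49=132
- A+C+F: weight 4+7+6=17, value 40+41+49=130
- A+B+C: weight 4+3+7=14, value 40+43+41=124
Best: $133.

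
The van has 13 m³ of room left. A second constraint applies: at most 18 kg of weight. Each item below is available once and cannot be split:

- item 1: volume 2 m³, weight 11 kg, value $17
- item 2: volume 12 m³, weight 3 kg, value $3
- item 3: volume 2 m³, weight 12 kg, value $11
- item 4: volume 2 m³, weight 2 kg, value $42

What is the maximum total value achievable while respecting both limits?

Feasible sets respecting both limits:
- item 1+item 4: volume 4, weight 13, value 59
- item 3+item 4: volume 4, weight 14, value 53
- item 4: volume 2, weight 2, value 42
Best: $59.

$59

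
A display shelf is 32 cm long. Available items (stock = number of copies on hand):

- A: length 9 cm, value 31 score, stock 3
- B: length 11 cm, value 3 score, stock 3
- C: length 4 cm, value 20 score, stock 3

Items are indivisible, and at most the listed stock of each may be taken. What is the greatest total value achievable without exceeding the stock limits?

122 score

Top feasible selections:
- 2×A + 3×C: length 30, value 122
- 3×A + 1×C: length 31, value 113
Best: 122 score.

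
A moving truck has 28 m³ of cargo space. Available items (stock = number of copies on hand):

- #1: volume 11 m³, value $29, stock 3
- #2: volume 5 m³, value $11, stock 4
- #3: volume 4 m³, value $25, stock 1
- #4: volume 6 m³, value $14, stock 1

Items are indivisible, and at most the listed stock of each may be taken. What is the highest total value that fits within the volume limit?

Top feasible selections:
- 2×#1 + 1×#3: volume 26, value 83
- 1×#1 + 1×#2 + 1×#3 + 1×#4: volume 26, value 79
- 1×#1 + 2×#2 + 1×#3: volume 25, value 76
- 3×#2 + 1×#3 + 1×#4: volume 25, value 72
Best: $83.

$83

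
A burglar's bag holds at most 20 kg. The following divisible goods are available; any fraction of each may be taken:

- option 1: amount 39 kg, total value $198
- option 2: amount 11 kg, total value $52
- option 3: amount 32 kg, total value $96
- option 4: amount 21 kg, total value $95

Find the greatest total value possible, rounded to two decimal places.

101.54

Take in order of value per unit:
- option 1 (198/39 per unit): 20 of 39 → value 20×198/39 = 101.5385, running total 101.54
Total 101.54.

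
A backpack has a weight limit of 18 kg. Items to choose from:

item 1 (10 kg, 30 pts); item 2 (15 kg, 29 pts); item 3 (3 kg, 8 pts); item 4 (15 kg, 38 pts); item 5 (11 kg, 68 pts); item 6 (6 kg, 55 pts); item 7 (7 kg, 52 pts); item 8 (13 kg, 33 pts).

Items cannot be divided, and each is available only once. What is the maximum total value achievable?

123 pts

Check high-value combinations within 18 kg:
- item 5+item 6: weight 11+6=17, value 68+55=123
- item 5+item 7: weight 11+7=18, value 68+52=120
- item 3+item 6+item 7: weight 3+6+7=16, value 8+55+52=115
- item 6+item 7: weight 6+7=13, value 55+52=107
- item 1+item 6: weight 10+6=16, value 30+55=85
Best: 123 pts.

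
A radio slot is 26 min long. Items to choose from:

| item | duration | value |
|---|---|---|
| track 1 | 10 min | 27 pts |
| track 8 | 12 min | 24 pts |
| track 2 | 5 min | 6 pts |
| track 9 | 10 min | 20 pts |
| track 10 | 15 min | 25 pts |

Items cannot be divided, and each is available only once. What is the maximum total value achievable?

53 pts

Check high-value combinations within 26 min:
- track 1+track 2+track 9: duration 10+5+10=25, value 27+6+20=53
- track 1+track 10: duration 10+15=25, value 27+25=52
- track 1+track 8: duration 10+12=22, value 27+24=51
- track 1+track 9: duration 10+10=20, value 27+20=47
Best: 53 pts.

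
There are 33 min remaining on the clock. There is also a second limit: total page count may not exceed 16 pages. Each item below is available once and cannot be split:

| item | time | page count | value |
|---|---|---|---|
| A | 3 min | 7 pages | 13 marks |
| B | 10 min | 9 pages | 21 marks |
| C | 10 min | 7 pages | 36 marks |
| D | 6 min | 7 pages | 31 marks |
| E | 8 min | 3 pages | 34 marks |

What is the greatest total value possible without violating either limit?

Feasible sets respecting both limits:
- C+E: time 18, page count 10, value 70
- C+D: time 16, page count 14, value 67
- D+E: time 14, page count 10, value 65
- B+C: time 20, page count 16, value 57
Best: 70 marks.

70 marks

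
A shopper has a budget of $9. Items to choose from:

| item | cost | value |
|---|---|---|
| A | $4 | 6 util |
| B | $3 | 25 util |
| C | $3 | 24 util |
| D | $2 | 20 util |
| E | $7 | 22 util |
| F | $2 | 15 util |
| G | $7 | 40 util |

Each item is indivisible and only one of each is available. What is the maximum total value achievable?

This is a 0/1 knapsack; check combinations near the capacity.
- B+C+D: cost 3+3+2=8, value 25+24+20=69
- B+C+F: cost 3+3+2=8, value 25+24+15=64
- B+D+F: cost 3+2+2=7, value 25+20+15=60
- D+G: cost 2+7=9, value 20+40=60
Best: 69 util.

69 util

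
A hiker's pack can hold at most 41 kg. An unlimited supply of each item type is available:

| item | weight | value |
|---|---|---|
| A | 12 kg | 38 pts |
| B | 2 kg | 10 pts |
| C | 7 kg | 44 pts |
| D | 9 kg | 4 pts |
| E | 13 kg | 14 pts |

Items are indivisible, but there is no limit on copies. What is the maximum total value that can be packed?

250 pts

Best value-per-unit is C at 44/7; filling with it alone gives 5×44 = 220.
Optimal mix: 3×B + 5×C → weight 41, value 250.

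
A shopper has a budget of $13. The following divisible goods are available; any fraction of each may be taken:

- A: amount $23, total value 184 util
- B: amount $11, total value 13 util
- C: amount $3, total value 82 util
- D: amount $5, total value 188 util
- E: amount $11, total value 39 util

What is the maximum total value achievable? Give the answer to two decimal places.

Take in order of value per unit:
- D (188/5 per unit): all 5 → value 188, running total 188.00
- C (82/3 per unit): all 3 → value 82, running total 270.00
- A (184/23 per unit): 5 of 23 → value 5×184/23 = 40.0000, running total 310.00
Total 310.00.

310.00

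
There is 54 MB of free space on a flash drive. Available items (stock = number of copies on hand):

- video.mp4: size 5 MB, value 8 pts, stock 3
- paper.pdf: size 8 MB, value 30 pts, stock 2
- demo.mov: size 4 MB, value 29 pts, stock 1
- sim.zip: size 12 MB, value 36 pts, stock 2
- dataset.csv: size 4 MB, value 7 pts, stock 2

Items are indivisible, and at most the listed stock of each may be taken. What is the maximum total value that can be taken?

177 pts

Top feasible selections:
- 2×video.mp4 + 2×paper.pdf + 1×demo.mov + 2×sim.zip: size 54, value 177
- 1×video.mp4 + 2×paper.pdf + 1×demo.mov + 2×sim.zip + 1×dataset.csv: size 53, value 176
- 2×paper.pdf + 1×demo.mov + 2×sim.zip + 2×dataset.csv: size 52, value 175
Best: 177 pts.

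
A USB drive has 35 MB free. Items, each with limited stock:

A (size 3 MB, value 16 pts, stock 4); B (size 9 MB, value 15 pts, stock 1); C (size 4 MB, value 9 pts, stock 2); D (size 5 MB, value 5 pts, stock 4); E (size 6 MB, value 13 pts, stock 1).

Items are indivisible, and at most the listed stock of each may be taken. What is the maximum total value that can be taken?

Best selections within size 35 and stock limits:
- 4×A + 1×B + 2×C + 1×E: size 35, value 110
- 4×A + 1×B + 2×C + 1×D: size 34, value 102
- 4×A + 1×B + 1×C + 1×E: size 31, value 101
Best: 110 pts.

110 pts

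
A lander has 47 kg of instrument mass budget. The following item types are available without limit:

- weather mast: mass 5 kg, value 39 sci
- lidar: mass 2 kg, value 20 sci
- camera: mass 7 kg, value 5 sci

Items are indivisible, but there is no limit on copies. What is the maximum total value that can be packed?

Best value-per-unit is lidar at 20/2, and filling with it alone uses mass 23×2=46. No mix of the others beats 23×20 = 460.

460 sci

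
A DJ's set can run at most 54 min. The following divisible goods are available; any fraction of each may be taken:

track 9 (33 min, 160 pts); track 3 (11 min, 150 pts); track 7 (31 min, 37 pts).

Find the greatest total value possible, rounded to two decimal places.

321.94

Take in order of value per unit:
- track 3 (150/11 per unit): all 11 → value 150, running total 150.00
- track 9 (160/33 per unit): all 33 → value 160, running total 310.00
- track 7 (37/31 per unit): 10 of 31 → value 10×37/31 = 11.9355, running total 321.94
Total 321.94.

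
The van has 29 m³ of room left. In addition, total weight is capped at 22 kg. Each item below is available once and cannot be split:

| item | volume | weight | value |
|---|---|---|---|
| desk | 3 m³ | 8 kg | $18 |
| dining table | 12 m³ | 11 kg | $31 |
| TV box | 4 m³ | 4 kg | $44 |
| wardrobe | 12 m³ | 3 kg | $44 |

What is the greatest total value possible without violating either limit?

$119

Feasible sets respecting both limits:
- dining table+TV box+wardrobe: volume 28, weight 18, value 119
- desk+TV box+wardrobe: volume 19, weight 15, value 106
- desk+dining table+wardrobe: volume 27, weight 22, value 93
- TV box+wardrobe: volume 16, weight 7, value 88
Best: $119.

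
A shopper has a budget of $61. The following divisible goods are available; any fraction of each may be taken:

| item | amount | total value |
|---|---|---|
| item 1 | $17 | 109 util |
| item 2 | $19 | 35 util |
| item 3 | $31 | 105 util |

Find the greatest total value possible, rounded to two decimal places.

Take in order of value per unit:
- item 1 (109/17 per unit): all 17 → value 109, running total 109.00
- item 3 (105/31 per unit): all 31 → value 105, running total 214.00
- item 2 (35/19 per unit): 13 of 19 → value 13×35/19 = 23.9474, running total 237.95
Total 237.95.

237.95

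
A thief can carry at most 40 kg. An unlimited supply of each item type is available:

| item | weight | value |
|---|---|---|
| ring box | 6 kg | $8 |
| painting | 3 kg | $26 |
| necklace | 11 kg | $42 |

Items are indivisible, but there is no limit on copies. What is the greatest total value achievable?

$338

Best value-per-unit is painting at 26/3, and filling with it alone uses weight 13×3=39. No mix of the others beats 13×26 = 338.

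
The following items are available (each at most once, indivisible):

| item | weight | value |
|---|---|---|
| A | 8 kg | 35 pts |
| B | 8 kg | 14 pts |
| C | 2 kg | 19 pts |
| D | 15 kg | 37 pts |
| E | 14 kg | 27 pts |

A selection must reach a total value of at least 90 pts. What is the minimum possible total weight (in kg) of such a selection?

Subsets with value ≥ 90, sorted by total weight:
- A+C+D: weight 25, value 91
- A+B+C+E: weight 32, value 95
Minimum weight: 25 kg.

25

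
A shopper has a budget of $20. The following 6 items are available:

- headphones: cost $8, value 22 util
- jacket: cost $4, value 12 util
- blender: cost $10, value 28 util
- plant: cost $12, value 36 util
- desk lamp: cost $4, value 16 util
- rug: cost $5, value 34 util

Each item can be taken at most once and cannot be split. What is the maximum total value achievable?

78 util

This is a 0/1 knapsack; check combinations near the capacity.
- blender+desk lamp+rug: cost 10+4+5=19, value 28+16+34=78
- jacket+blender+rug: cost 4+10+5=19, value 12+28+34=74
- headphones+desk lamp+rug: cost 8+4+5=17, value 22+16+34=72
- plant+rug: cost 12+5=17, value 36+34=70
- headphones+jacket+rug: cost 8+4+5=17, value 22+12+34=68
Best: 78 util.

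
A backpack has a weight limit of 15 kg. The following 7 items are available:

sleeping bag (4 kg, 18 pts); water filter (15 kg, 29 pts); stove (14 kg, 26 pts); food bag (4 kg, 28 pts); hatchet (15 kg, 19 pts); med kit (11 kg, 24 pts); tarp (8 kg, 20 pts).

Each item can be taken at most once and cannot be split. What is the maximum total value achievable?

52 pts

Check high-value combinations within 15 kg:
- food bag+med kit: weight 4+11=15, value 28+24=52
- food bag+tarp: weight 4+8=12, value 28+20=48
- sleeping bag+food bag: weight 4+4=8, value 18+28=46
Best: 52 pts.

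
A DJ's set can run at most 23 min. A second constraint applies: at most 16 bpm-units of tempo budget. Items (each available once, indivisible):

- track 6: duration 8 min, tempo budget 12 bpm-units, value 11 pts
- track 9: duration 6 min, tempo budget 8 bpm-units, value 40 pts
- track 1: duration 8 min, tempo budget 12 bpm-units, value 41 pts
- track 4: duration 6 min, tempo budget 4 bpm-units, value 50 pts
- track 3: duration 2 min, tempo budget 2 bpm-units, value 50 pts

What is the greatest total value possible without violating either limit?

Feasible sets respecting both limits:
- track 9+track 4+track 3: duration 14, tempo budget 14, value 140
- track 4+track 3: duration 8, tempo budget 6, value 100
- track 1+track 4: duration 14, tempo budget 16, value 91
Best: 140 pts.

140 pts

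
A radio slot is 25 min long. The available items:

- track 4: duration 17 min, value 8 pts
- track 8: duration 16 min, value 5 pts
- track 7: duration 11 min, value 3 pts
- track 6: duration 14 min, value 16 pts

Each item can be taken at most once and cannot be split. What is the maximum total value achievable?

19 pts

Check high-value combinations within 25 min:
- track 7+track 6: duration 11+14=25, value 3+16=19
- track 6: duration 14, value 16
- track 4: duration 17, value 8
- track 8: duration 16, value 5
Best: 19 pts.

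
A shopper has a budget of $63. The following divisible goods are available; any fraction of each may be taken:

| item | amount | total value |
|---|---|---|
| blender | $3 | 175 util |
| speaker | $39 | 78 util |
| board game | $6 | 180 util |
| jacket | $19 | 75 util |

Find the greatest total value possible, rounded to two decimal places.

Take in order of value per unit:
- blender (175/3 per unit): all 3 → value 175, running total 175.00
- board game (180/6 per unit): all 6 → value 180, running total 355.00
- jacket (75/19 per unit): all 19 → value 75, running total 430.00
- speaker (78/39 per unit): 35 of 39 → value 35×78/39 = 70.0000, running total 500.00
Total 500.00.

500.00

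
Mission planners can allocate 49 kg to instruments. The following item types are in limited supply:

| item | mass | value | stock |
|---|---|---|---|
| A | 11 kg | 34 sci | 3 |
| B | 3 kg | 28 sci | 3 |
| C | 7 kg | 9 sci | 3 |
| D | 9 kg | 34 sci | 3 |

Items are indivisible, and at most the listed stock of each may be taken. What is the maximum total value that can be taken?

Top feasible selections:
- 1×A + 3×B + 3×D: mass 47, value 220
- 2×A + 3×B + 2×D: mass 49, value 220
- 3×B + 1×C + 3×D: mass 43, value 195
Best: 220 sci.

220 sci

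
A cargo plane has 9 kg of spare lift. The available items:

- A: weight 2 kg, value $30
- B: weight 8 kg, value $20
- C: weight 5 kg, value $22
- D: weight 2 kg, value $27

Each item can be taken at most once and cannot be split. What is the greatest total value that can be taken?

Check high-value combinations within 9 kg:
- A+C+D: weight 2+5+2=9, value 30+22+27=79
- A+D: weight 2+2=4, value 30+27=57
- A+C: weight 2+5=7, value 30+22=52
Best: $79.

$79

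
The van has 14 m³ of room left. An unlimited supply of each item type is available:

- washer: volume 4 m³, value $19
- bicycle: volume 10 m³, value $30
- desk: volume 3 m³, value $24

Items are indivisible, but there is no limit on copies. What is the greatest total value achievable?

$96

Best value-per-unit is desk at 24/3, and filling with it alone uses volume 4×3=12. No mix of the others beats 4×24 = 96.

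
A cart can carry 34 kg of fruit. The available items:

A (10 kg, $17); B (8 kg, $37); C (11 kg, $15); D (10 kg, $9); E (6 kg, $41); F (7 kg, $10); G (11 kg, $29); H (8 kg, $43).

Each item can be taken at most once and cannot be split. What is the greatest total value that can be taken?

Check high-value combinations within 34 kg:
- B+E+G+H: weight 8+6+11+8=33, value 37+41+29+43=150
- A+B+E+H: weight 10+8+6+8=32, value 17+37+41+43=138
- B+C+E+H: weight 8+11+6+8=33, value 37+15+41+43=136
- B+E+F+H: weight 8+6+7+8=29, value 37+41+10+43=131
- B+D+E+H: weight 8+10+6+8=32, value 37+9+41+43=130
Best: $150.

$150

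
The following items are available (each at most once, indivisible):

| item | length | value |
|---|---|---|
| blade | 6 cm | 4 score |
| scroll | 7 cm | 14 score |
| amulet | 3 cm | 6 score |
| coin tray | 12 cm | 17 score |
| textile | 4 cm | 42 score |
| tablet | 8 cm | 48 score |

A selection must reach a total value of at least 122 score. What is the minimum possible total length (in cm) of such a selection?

Subsets with value ≥ 122, sorted by total length:
- scroll+amulet+coin tray+textile+tablet: length 34, value 127
- blade+scroll+coin tray+textile+tablet: length 37, value 125
- blade+scroll+amulet+coin tray+textile+tablet: length 40, value 131
Minimum length: 34 cm.

34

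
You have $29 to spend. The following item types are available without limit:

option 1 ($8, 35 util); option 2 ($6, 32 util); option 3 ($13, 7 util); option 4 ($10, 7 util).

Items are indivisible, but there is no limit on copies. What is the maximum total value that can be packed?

Best value-per-unit is option 2 at 32/6; filling with it alone gives 4×32 = 128.
Optimal mix: 2×option 1 + 2×option 2 → cost 28, value 134.

134 util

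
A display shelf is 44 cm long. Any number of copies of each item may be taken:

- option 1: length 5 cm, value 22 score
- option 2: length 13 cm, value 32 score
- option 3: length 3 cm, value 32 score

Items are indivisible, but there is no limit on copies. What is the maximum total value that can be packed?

448 score

Best value-per-unit is option 3 at 32/3, and filling with it alone uses length 14×3=42. No mix of the others beats 14×32 = 448.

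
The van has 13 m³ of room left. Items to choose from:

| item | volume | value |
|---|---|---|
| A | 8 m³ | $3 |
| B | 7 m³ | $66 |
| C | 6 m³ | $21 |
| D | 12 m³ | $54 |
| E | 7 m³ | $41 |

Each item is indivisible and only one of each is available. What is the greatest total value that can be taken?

Check high-value combinations within 13 m³:
- B+C: volume 7+6=13, value 66+21=87
- B: volume 7, value 66
- C+E: volume 6+7=13, value 21+41=62
- D: volume 12, value 54
- E: volume 7, value 41
Best: $87.

$87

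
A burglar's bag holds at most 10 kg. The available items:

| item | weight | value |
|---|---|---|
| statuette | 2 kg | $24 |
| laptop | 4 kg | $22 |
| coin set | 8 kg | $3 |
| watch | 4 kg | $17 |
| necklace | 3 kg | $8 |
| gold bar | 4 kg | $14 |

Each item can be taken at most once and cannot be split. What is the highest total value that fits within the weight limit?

$63

Check high-value combinations within 10 kg:
- statuette+laptop+watch: weight 2+4+4=10, value 24+22+17=63
- statuette+laptop+gold bar: weight 2+4+4=10, value 24+22+14=60
- statuette+watch+gold bar: weight 2+4+4=10, value 24+17+14=55
- statuette+laptop+necklace: weight 2+4+3=9, value 24+22+8=54
- statuette+watch+necklace: weight 2+4+3=9, value 24+17+8=49
Best: $63.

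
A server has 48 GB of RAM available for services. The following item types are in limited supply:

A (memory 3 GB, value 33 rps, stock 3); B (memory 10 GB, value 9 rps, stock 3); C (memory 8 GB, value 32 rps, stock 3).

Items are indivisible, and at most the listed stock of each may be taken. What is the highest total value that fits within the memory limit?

204 rps

Best selections within memory 48 and stock limits:
- 3×A + 1×B + 3×C: memory 43, value 204
- 3×A + 3×C: memory 33, value 195
- 3×A + 2×B + 2×C: memory 45, value 181
Best: 204 rps.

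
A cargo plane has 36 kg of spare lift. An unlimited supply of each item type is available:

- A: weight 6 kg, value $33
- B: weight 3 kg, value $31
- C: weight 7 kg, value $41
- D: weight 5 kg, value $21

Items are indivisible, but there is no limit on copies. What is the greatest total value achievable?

Best value-per-unit is B at 31/3, and filling with it alone uses weight 12×3=36. No mix of the others beats 12×31 = 372.

$372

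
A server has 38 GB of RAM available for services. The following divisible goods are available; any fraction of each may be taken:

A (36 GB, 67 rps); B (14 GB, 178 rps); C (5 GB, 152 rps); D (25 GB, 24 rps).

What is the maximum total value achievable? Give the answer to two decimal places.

365.36

Take in order of value per unit:
- C (152/5 per unit): all 5 → value 152, running total 152.00
- B (178/14 per unit): all 14 → value 178, running total 330.00
- A (67/36 per unit): 19 of 36 → value 19×67/36 = 35.3611, running total 365.36
Total 365.36.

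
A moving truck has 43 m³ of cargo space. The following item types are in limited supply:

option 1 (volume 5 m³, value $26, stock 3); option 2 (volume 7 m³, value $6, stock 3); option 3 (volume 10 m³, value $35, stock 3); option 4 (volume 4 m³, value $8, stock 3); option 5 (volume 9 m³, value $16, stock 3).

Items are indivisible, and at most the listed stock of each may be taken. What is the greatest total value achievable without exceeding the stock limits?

$164

Best selections within volume 43 and stock limits:
- 3×option 1 + 2×option 3 + 2×option 4: volume 43, value 164
- 2×option 1 + 3×option 3: volume 40, value 157
- 3×option 1 + 2×option 3 + 1×option 4: volume 39, value 156
Best: $164.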